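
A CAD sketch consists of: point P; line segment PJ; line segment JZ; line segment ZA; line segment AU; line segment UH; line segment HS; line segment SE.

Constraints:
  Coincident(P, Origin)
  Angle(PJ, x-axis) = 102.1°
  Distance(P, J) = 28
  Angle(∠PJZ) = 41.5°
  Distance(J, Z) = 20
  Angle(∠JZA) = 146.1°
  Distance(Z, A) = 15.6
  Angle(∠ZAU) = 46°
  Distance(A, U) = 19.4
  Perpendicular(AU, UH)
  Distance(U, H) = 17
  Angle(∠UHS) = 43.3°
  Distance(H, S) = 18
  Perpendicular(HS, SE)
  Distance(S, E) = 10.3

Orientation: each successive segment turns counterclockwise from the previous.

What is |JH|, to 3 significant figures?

11.1

∠ZAU = 46.0° gives AU at 48.5° from the x-axis; with |AU| = 19.4, U = (-1.61, 8.93). AU is perpendicular to UH, so UH runs at 138°; with |UH| = 17.0, H = (-14.3, 20.2). Then |JH| = |H − J| = 11.1.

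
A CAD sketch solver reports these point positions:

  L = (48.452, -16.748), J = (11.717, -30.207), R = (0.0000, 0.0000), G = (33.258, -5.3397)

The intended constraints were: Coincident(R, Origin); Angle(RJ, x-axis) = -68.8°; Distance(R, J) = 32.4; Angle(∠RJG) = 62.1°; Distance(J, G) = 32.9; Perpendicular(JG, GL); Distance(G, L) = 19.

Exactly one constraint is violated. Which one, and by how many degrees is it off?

Perpendicular(JG, GL) — off by 4.00°.

R = (0.00, 0.00) ✓; RJ at -68.80° ✓; |RJ| = 32.40 ✓; ∠RJG = 62.10° ✓; |JG| = 32.90 ✓; ∠(JG, GL) = 86.00° ✗; |GL| = 19.00 ✓.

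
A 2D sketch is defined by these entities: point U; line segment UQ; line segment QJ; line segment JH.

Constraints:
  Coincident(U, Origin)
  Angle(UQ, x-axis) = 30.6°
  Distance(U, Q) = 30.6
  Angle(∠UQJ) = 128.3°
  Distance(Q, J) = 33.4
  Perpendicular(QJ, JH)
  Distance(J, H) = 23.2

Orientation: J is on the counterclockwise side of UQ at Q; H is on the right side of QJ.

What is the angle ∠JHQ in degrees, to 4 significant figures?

55.22°

U is at the origin; UQ runs at 30.6° with length 30.6, so Q = 30.6·(cos 30.6°, sin 30.6°) = (26.34, 15.58). ∠UQJ = 128.3°, so QJ runs at 30.6° + (180° − 128.3°) = 82.30° from the x-axis; with |QJ| = 33.4, J = Q + 33.4·(cos 82.30°, sin 82.30°) = (30.81, 48.68). QJ ⟂ JH; with |JH| = 23.2 on the right of QJ, H = J + 23.2·(0.9910, -0.1340) = (53.80, 45.57). Then cos ∠JHQ = HJ·HQ / (|HJ||HQ|), giving 55.22°.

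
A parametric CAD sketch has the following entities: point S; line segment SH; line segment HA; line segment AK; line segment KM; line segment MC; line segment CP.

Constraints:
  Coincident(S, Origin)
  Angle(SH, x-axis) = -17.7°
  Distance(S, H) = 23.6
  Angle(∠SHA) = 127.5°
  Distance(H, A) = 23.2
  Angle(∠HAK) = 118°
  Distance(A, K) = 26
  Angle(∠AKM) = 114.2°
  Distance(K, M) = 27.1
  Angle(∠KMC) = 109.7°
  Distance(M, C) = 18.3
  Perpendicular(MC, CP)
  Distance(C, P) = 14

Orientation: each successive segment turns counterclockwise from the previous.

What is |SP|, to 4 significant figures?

21.19

S is at the origin; SH runs at -17.7° with length 23.6, so H = (22.48, -7.175). ∠SHA = 127.5° gives HA at 34.80° from the x-axis; with |HA| = 23.2, A = (41.53, 6.065). ∠HAK = 118.0° gives AK at 96.80° from the x-axis; with |AK| = 26.0, K = (38.45, 31.88). ∠AKM = 114.2° gives KM at 162.6° from the x-axis; with |KM| = 27.1, M = (12.60, 39.99). ∠KMC = 109.7° gives MC at -127.1° from the x-axis; with |MC| = 18.3, C = (1.556, 25.39). MC is perpendicular to CP, so CP runs at -37.10°; with |CP| = 14.0, P = (12.72, 16.95). Then |SP| = |P − S| = 21.19.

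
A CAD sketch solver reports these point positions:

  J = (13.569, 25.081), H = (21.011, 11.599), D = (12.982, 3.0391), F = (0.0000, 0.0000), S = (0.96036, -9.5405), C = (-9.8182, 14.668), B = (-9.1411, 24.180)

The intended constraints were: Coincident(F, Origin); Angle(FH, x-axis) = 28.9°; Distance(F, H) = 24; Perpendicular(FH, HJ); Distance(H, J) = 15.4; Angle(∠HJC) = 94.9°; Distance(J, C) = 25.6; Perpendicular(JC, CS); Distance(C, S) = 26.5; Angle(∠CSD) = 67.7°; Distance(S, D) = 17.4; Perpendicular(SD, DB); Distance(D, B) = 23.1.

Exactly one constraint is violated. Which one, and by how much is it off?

Distance(D, B) = 23.1 — off by 7.50.

F = (0.00, 0.00) ✓; FH at 28.90° ✓; |FH| = 24.00 ✓; ∠(FH, HJ) = 90.00° ✓; |HJ| = 15.40 ✓; ∠HJC = 94.90° ✓; |JC| = 25.60 ✓; ∠(JC, CS) = 90.00° ✓; |CS| = 26.50 ✓; ∠CSD = 67.70° ✓; |SD| = 17.40 ✓; ∠(SD, DB) = 90.00° ✓; |DB| = 30.60 ✗.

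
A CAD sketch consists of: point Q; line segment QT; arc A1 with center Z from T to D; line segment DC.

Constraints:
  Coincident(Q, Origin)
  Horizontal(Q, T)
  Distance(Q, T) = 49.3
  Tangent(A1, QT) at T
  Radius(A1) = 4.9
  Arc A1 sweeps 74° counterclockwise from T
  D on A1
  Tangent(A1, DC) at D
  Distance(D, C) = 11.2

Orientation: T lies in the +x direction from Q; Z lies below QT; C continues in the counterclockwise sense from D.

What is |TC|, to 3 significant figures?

16.3

On A1, T sits at bearing 90° from Z; a 74° counterclockwise sweep puts D at bearing 164°, so D = Z + 4.9·(cos 164°, sin 164°) = (44.6, -3.55). Tangency of A1 to DC means the radius ZD is perpendicular to DC, so DC runs along (−sin 164°, cos 164°); with |DC| = 11.2, C = (41.5, -14.3). Then |TC| = |C − T| = 16.3.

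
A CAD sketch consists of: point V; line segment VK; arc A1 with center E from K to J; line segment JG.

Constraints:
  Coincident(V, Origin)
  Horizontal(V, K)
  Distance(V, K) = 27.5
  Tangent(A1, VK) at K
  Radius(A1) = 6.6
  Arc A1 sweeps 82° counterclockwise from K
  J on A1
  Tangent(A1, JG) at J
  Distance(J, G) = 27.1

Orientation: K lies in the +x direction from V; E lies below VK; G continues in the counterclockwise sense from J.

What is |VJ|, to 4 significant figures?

21.72

The tangent condition forces EK to be normal to VK, so E = K + (0, -6.6) = (27.50, -6.600). On A1, K sits at bearing 90° from E; an 82° counterclockwise sweep puts J at bearing 172°, so J = E + 6.6·(cos 172°, sin 172°) = (20.96, -5.681). Then |VJ| = |J − V| = 21.72.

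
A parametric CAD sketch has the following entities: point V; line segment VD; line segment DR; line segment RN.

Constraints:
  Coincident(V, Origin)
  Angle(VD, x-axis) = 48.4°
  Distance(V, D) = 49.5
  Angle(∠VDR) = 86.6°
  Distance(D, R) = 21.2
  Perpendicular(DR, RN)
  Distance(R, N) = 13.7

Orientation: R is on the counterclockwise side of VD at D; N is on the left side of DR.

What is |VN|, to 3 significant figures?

40.1

V is at the origin; VD runs at 48.4° with length 49.5, so D = 49.5·(cos 48.4°, sin 48.4°) = (32.9, 37.0). ∠VDR = 86.6°, so DR runs at 48.4° + (180° − 86.6°) = 142° from the x-axis; with |DR| = 21.2, R = D + 21.2·(cos 142°, sin 142°) = (16.2, 50.1). The perpendicularity gives RN at right angles to DR; with |RN| = 13.7 on the left of DR, N = R + 13.7·(-0.618, -0.786) = (7.73, 39.4). Then |VN| = |N − V| = 40.1.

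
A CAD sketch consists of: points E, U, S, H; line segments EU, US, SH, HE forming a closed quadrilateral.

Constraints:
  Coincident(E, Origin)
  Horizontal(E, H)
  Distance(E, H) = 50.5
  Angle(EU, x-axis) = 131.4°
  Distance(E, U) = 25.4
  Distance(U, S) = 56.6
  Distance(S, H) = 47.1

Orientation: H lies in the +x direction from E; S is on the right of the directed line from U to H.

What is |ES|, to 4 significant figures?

31.80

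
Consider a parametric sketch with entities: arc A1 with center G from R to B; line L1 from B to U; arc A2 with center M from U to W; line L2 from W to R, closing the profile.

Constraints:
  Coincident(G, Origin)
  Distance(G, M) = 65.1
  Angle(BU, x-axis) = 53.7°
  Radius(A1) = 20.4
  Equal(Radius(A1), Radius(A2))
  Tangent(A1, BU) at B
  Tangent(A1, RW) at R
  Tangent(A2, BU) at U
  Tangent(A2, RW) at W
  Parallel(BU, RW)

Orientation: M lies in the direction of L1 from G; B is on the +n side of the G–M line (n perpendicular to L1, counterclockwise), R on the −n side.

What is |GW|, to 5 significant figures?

68.221

Tangency of A1 to both parallel lines with radius 20.4 puts B and R at G ± 20.4·n: B = (-16.441, 12.077), R = (16.441, -12.077). Equal radii place U and W the same way about M: U = M + 20.4·n = (22.099, 64.543), W = M − 20.4·n = (54.981, 40.389). Then |GW| = |W − G| = 68.221.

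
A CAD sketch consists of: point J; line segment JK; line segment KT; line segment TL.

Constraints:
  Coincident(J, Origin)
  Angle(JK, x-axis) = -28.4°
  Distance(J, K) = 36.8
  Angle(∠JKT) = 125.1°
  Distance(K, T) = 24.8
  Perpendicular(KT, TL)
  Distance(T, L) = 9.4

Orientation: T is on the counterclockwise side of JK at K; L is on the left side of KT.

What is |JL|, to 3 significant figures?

50.4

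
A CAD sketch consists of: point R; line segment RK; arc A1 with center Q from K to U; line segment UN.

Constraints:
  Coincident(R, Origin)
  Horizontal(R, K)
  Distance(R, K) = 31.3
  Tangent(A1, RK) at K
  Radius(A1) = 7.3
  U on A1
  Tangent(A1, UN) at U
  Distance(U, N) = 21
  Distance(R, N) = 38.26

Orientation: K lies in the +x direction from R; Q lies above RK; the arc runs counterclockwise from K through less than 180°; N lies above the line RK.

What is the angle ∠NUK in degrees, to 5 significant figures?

117.58°

Checks: |QU| = 7.300 ✓; ∠(QU, UN) = 90.00° ✓; |UN| = 21.00 ✓; |RN| = 38.26 ✓.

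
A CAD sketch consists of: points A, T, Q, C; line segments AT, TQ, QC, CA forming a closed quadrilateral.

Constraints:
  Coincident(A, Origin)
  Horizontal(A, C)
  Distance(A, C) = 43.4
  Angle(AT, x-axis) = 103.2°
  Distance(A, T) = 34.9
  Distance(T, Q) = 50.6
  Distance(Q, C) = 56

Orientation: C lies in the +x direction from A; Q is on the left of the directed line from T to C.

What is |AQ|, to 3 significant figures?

67.3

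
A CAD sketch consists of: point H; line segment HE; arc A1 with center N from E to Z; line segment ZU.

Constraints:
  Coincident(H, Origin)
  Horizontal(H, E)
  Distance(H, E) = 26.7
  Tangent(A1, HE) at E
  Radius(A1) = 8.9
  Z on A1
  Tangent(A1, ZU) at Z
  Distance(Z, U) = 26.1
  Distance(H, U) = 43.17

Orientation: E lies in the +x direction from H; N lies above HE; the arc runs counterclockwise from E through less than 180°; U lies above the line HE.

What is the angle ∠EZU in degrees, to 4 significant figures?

122.1°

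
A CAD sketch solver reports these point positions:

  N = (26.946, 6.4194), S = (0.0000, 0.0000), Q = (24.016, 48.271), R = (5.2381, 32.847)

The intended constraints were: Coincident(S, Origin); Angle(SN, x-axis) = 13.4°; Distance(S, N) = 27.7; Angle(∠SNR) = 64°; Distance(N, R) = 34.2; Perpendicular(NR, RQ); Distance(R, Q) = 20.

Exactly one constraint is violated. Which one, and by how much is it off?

Distance(R, Q) = 20 — off by 4.30.

S = (0.00, 0.00) ✓; SN at 13.40° ✓; |SN| = 27.70 ✓; ∠SNR = 64.00° ✓; |NR| = 34.20 ✓; ∠(NR, RQ) = 90.00° ✓; |RQ| = 24.30 ✗.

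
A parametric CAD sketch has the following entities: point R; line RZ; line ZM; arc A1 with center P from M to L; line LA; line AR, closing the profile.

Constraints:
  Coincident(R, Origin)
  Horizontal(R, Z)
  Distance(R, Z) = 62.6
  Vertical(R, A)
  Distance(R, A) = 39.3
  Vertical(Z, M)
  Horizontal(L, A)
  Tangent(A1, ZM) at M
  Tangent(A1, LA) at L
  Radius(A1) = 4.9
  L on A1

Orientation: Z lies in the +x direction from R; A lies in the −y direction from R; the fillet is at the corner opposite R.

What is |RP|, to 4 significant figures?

67.18

R and A share the same x with |RA| = 39.3 and A on the −y side, so A = (0.000, -39.30). The virtual corner opposite R is at (62.60, -39.30). Tangency of A1 to ZM means the radius PM is perpendicular to ZM and tangency of A1 to LA means the radius PL is perpendicular to LA, with radius 4.9, so the center P sits 4.9 in from both sides at P = (57.70, -34.40). Then |RP| = |P − R| = 67.18.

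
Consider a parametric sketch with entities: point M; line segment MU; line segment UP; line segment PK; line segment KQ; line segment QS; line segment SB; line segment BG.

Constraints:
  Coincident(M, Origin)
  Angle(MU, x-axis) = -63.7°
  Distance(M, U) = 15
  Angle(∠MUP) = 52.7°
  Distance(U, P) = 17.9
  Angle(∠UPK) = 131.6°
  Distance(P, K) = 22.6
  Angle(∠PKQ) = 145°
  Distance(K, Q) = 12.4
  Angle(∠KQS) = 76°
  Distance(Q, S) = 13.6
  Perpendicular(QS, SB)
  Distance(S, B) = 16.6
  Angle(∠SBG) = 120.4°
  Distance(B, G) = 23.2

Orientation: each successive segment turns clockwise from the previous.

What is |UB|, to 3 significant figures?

25.5

M is at the origin; MU runs at -63.7° with length 15.0, so U = (6.65, -13.4). ∠MUP = 52.7° gives UP at 169° from the x-axis; with |UP| = 17.9, P = (-10.9, -10.0). ∠UPK = 131.6° gives PK at 121° from the x-axis; with |PK| = 22.6, K = (-22.4, 9.42). ∠PKQ = 145.0° gives KQ at 85.6° from the x-axis; with |KQ| = 12.4, Q = (-21.5, 21.8). ∠KQS = 76.0° gives QS at -18.4° from the x-axis; with |QS| = 13.6, S = (-8.57, 17.5). QS ⟂ SB, so SB runs at -108°; with |SB| = 16.6, B = (-13.8, 1.74). Then |UB| = |B − U| = 25.5.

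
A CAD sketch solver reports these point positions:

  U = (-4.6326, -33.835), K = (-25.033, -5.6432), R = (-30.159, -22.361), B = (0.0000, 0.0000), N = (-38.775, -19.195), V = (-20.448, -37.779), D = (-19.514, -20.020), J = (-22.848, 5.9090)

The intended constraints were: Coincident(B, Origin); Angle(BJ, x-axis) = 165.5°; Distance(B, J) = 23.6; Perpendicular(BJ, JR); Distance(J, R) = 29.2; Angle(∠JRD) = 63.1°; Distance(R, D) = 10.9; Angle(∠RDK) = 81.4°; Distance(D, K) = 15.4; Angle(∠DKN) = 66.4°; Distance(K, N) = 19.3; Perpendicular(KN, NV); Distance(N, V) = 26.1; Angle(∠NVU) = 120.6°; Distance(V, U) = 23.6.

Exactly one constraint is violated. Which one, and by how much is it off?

Distance(V, U) = 23.6 — off by 7.30.

B = (0.00, 0.00) ✓; BJ at 165.5° ✓; |BJ| = 23.60 ✓; ∠(BJ, JR) = 90.00° ✓; |JR| = 29.20 ✓; ∠JRD = 63.10° ✓; |RD| = 10.90 ✓; ∠RDK = 81.40° ✓; |DK| = 15.40 ✓; ∠DKN = 66.40° ✓; |KN| = 19.30 ✓; ∠(KN, NV) = 90.00° ✓; |NV| = 26.10 ✓; ∠NVU = 120.6° ✓; |VU| = 16.30 ✗.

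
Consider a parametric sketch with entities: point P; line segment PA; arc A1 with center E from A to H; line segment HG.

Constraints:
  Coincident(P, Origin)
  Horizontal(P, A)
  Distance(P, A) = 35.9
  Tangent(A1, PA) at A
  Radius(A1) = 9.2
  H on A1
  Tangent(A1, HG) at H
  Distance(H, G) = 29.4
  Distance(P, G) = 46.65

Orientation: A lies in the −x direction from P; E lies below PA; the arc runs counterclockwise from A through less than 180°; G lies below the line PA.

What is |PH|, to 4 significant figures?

45.77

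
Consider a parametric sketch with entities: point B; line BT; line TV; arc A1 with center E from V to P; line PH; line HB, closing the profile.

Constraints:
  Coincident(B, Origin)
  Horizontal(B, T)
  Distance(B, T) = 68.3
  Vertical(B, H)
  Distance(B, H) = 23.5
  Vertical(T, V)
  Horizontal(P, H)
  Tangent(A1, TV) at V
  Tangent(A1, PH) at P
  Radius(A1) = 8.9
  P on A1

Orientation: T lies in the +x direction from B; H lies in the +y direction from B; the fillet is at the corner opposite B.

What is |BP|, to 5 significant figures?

63.880

The virtual corner opposite B is at (68.300, 23.500). A1 meets TV tangentially, so EV is at right angles to TV and the tangent condition forces EP to be normal to PH, with radius 8.9, so the center E sits 8.9 in from both sides at E = (59.400, 14.600). That places the tangent points at V = (68.300, 14.600) on TV and P = (59.400, 23.500) on PH. Then |BP| = |P − B| = 63.880.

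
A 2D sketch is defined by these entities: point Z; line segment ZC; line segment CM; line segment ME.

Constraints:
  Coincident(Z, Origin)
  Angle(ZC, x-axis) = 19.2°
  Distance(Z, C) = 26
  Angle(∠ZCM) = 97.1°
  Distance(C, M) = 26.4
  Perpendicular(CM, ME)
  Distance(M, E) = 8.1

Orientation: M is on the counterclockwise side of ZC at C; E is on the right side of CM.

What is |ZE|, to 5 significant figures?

45.014

Z is at the origin; ZC runs at 19.2° with length 26.0, so C = 26.0·(cos 19.2°, sin 19.2°) = (24.554, 8.5505). ∠ZCM = 97.1°, so CM runs at 19.2° + (180° − 97.1°) = 102.10° from the x-axis; with |CM| = 26.4, M = C + 26.4·(cos 102.10°, sin 102.10°) = (19.020, 34.364). CM is perpendicular to ME; with |ME| = 8.1 on the right of CM, E = M + 8.1·(0.97778, 0.20962) = (26.940, 36.062). Then |ZE| = |E − Z| = 45.014.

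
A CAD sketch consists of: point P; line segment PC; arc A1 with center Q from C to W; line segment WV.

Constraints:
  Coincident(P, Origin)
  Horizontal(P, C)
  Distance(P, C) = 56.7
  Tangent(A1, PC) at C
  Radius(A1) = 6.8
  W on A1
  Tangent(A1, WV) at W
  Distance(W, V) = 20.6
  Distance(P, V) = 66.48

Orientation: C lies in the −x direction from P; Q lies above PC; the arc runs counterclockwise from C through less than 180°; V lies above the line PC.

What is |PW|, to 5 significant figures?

51.638

Checks: |QW| = 6.800 ✓; ∠(QW, WV) = 90.00° ✓; |WV| = 20.60 ✓; |PV| = 66.48 ✓.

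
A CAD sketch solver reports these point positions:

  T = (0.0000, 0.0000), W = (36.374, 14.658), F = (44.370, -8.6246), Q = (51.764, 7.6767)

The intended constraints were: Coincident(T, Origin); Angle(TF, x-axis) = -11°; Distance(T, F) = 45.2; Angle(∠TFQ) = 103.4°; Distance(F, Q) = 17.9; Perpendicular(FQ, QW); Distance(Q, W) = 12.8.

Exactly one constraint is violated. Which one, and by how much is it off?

Distance(Q, W) = 12.8 — off by 4.10.

T = (0.00, 0.00) ✓; TF at -11.00° ✓; |TF| = 45.20 ✓; ∠TFQ = 103.4° ✓; |FQ| = 17.90 ✓; ∠(FQ, QW) = 90.00° ✓; |QW| = 16.90 ✗.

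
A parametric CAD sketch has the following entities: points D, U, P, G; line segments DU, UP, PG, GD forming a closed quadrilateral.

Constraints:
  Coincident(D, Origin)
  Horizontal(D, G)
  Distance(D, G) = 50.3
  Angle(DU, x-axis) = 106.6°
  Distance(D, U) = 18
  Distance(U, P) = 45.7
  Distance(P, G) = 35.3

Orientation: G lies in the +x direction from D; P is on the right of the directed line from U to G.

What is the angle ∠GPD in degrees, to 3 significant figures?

102°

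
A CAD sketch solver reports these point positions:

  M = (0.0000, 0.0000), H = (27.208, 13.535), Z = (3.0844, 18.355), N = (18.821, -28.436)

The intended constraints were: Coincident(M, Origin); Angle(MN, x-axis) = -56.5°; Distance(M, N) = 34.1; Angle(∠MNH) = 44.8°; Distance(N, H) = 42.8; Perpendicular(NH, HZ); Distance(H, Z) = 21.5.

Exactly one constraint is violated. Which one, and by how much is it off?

Distance(H, Z) = 21.5 — off by 3.10.

M = (0.00, 0.00) ✓; MN at -56.50° ✓; |MN| = 34.10 ✓; ∠MNH = 44.80° ✓; |NH| = 42.80 ✓; ∠(NH, HZ) = 90.00° ✓; |HZ| = 24.60 ✗.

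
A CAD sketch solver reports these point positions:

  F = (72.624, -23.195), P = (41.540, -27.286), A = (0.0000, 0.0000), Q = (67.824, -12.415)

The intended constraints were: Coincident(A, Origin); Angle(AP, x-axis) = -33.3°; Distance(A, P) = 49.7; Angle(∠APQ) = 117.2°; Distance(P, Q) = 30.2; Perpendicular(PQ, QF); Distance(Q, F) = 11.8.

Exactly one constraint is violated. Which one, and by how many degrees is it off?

Perpendicular(PQ, QF) — off by 5.50°.

A = (0.00, 0.00) ✓; AP at -33.30° ✓; |AP| = 49.70 ✓; ∠APQ = 117.2° ✓; |PQ| = 30.20 ✓; ∠(PQ, QF) = 95.50° ✗; |QF| = 11.80 ✓.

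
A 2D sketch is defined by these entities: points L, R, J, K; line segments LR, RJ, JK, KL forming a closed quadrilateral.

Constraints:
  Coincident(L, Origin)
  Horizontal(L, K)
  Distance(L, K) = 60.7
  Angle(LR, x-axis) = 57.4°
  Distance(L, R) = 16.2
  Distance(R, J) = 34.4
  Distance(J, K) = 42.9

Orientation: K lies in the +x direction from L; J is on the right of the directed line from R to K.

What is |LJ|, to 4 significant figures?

28.40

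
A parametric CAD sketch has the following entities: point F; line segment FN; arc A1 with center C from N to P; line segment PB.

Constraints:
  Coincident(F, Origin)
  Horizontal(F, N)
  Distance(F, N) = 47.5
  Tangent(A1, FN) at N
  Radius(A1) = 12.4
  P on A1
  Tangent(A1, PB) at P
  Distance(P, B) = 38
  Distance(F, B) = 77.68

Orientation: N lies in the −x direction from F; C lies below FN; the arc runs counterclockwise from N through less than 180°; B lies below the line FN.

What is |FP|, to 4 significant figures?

61.24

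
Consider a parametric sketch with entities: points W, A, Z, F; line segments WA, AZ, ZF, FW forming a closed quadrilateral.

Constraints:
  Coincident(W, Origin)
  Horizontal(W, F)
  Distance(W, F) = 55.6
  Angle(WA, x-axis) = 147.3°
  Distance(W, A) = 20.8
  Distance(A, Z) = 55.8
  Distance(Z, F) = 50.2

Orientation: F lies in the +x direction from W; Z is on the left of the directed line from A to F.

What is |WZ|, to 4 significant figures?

51.26

W is at the origin; WF is horizontal with |WF| = 55.6 and F in +x, so F = (55.6, 0). WA runs at 147.3° with |WA| = 20.8, so A = (-17.50, 11.24). Z is determined by |AZ| = 55.8 and |ZF| = 50.2 together: it lies at the intersection of circle(A, 55.8) and circle(F, 50.2). With |AF| = 73.96, the foot of the radical line on AF is 40.99 from A and the perpendicular offset is √(55.8² − 40.99²) = 37.86. Taking the left-of-AF solution: Z = (28.77, 42.43).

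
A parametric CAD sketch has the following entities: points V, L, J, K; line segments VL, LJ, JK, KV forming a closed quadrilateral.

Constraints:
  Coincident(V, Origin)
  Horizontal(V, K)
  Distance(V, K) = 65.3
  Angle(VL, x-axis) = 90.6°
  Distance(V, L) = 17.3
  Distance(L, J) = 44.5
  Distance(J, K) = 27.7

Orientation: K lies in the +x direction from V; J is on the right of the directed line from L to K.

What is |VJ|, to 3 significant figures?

38.5

Checks: |LJ| = 44.50 ✓; |JK| = 27.70 ✓.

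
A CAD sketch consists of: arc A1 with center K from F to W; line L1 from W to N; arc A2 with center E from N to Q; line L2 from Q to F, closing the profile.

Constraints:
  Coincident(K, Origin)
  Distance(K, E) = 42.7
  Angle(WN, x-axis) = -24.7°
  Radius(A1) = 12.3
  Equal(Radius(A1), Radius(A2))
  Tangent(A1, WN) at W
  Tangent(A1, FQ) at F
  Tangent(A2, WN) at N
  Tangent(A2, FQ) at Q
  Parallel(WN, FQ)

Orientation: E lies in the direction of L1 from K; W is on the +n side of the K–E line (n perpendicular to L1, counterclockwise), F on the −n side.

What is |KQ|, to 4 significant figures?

44.44

Tangency of A1 to both parallel lines with radius 12.3 puts W and F at K ± 12.3·n: W = (5.140, 11.17), F = (-5.140, -11.17). Equal radii place N and Q the same way about E: N = E + 12.3·n = (43.93, -6.668), Q = E − 12.3·n = (33.65, -29.02). Then |KQ| = |Q − K| = 44.44.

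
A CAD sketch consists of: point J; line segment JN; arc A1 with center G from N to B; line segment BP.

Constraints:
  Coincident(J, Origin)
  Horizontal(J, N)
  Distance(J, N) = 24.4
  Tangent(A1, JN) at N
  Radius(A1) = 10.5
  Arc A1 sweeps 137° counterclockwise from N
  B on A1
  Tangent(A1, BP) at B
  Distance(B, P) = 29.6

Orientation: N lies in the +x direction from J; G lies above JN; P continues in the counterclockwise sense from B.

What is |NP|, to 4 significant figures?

41.01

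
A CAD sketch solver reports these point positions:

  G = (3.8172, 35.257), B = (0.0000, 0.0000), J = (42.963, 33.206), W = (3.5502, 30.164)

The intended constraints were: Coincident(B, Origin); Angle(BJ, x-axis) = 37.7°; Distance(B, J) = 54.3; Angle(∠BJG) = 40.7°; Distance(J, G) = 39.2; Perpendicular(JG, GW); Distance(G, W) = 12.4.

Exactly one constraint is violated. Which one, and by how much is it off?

Distance(G, W) = 12.4 — off by 7.30.

B = (0.00, 0.00) ✓; BJ at 37.70° ✓; |BJ| = 54.30 ✓; ∠BJG = 40.70° ✓; |JG| = 39.20 ✓; ∠(JG, GW) = 90.00° ✓; |GW| = 5.100 ✗.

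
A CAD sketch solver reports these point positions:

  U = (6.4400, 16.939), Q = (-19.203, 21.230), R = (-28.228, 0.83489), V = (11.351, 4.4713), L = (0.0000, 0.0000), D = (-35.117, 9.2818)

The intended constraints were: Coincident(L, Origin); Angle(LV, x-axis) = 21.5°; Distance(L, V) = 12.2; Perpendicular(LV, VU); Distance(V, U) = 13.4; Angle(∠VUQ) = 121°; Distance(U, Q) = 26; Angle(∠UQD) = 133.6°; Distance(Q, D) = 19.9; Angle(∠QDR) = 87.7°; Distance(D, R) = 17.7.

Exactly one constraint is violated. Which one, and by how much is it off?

Distance(D, R) = 17.7 — off by 6.80.

L = (0.00, 0.00) ✓; LV at 21.50° ✓; |LV| = 12.20 ✓; ∠(LV, VU) = 90.00° ✓; |VU| = 13.40 ✓; ∠VUQ = 121.0° ✓; |UQ| = 26.00 ✓; ∠UQD = 133.6° ✓; |QD| = 19.90 ✓; ∠QDR = 87.70° ✓; |DR| = 10.90 ✗.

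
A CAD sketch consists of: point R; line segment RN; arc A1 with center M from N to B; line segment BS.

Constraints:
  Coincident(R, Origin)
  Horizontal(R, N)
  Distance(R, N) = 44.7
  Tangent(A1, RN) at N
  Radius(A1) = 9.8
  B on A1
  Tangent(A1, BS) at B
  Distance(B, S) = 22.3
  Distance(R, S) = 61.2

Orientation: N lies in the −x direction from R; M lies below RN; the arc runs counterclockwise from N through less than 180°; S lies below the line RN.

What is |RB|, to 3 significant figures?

55.5

Checks: |MB| = 9.800 ✓; ∠(MB, BS) = 90.00° ✓; |BS| = 22.30 ✓; |RS| = 61.20 ✓.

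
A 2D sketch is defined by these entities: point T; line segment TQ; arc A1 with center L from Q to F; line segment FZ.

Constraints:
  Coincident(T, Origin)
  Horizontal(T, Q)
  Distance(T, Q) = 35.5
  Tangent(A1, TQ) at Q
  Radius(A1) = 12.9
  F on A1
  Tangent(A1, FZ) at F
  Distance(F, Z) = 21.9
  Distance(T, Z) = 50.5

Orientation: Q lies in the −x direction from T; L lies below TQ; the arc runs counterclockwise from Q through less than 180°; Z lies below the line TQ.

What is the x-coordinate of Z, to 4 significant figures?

-33.03

Checks: |LF| = 12.90 ✓; ∠(LF, FZ) = 90.00° ✓; |FZ| = 21.90 ✓; |TZ| = 50.50 ✓.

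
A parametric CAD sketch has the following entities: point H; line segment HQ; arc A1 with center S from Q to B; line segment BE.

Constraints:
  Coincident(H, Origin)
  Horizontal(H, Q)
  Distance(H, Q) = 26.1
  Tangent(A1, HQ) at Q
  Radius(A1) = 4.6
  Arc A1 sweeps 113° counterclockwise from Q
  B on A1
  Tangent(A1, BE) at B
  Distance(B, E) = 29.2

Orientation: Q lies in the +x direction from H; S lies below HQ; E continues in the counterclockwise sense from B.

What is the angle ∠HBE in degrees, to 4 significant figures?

129.3°

H is at the origin; HQ is horizontal with |HQ| = 26.1 and Q on the +x side, so Q = (26.10, 0.000). The tangent condition forces SQ to be normal to HQ, so S = Q + (0, -4.6) = (26.10, -4.600). On A1, Q sits at bearing 90° from S; a 113° counterclockwise sweep puts B at bearing 203°, so B = S + 4.6·(cos 203°, sin 203°) = (21.87, -6.397). Since A1 is tangent to BE there, SB ⟂ BE, so BE runs along (−sin 203°, cos 203°); with |BE| = 29.2, E = (33.28, -33.28). Then cos ∠HBE = BH·BE / (|BH||BE|), giving 129.3°.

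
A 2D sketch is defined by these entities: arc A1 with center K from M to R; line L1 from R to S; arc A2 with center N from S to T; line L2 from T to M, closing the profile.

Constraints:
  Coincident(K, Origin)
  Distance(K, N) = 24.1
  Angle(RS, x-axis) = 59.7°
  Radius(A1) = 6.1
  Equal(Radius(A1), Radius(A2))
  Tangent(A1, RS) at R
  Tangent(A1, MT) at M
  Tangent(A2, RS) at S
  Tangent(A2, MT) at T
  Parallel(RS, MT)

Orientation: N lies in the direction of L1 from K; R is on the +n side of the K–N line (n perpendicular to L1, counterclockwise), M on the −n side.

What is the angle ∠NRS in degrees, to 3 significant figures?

14.2°

The slot axis is L1's direction at 59.7°, so u = (cos 59.7°, sin 59.7°) = (0.505, 0.863) and n = (−sin 59.7°, cos 59.7°) = (-0.863, 0.505). K is at the origin and N lies 24.1 along u from K, so N = 24.1·u = (12.2, 20.8). Tangency of A1 to both parallel lines with radius 6.1 puts R and M at K ± 6.1·n: R = (-5.27, 3.08), M = (5.27, -3.08). Equal radii place S and T the same way about N: S = N + 6.1·n = (6.89, 23.9), T = N − 6.1·n = (17.4, 17.7). Then cos ∠NRS = RN·RS / (|RN||RS|), giving 14.2°.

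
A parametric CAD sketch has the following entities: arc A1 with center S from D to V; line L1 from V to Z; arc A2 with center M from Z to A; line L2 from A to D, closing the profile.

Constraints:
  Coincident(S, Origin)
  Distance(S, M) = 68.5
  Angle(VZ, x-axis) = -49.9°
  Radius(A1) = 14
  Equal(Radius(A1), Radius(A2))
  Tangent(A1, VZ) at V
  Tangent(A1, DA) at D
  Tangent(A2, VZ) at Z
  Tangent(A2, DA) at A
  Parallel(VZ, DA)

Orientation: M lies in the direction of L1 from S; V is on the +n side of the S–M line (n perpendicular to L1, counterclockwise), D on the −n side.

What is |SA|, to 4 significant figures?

69.92

The slot axis is L1's direction at -49.9°, so u = (cos -49.9°, sin -49.9°) = (0.6441, -0.7649) and n = (−sin -49.9°, cos -49.9°) = (0.7649, 0.6441). S is at the origin and M lies 68.5 along u from S, so M = 68.5·u = (44.12, -52.40). Tangency of A1 to both parallel lines with radius 14.0 puts V and D at S ± 14.0·n: V = (10.71, 9.018), D = (-10.71, -9.018). Equal radii place Z and A the same way about M: Z = M + 14.0·n = (54.83, -43.38), A = M − 14.0·n = (33.41, -61.41). Then |SA| = |A − S| = 69.92.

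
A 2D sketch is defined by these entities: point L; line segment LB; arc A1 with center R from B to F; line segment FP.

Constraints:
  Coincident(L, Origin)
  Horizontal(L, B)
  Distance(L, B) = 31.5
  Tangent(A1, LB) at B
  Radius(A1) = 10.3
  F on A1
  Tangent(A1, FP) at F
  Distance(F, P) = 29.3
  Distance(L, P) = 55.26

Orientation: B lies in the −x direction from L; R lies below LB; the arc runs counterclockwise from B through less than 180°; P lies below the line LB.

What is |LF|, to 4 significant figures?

43.34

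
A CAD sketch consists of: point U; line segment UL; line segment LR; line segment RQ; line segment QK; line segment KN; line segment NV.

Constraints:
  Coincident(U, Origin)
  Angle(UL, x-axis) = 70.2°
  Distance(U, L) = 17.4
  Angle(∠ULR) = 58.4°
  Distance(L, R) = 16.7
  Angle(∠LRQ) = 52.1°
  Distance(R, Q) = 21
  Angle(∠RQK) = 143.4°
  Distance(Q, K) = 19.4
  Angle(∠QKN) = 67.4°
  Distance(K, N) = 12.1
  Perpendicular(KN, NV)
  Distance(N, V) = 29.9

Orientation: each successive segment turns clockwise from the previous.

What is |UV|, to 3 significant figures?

7.29

U is at the origin; UL runs at 70.2° with length 17.4, so L = (5.89, 16.4). ∠ULR = 58.4° gives LR at -51.4° from the x-axis; with |LR| = 16.7, R = (16.3, 3.32). ∠LRQ = 52.1° gives RQ at -179° from the x-axis; with |RQ| = 21.0, Q = (-4.69, 3.06). ∠RQK = 143.4° gives QK at 144° from the x-axis; with |QK| = 19.4, K = (-20.4, 14.4). ∠QKN = 67.4° gives KN at 31.5° from the x-axis; with |KN| = 12.1, N = (-10.1, 20.8). KN ⟂ NV, so NV runs at -58.5°; with |NV| = 29.9, V = (5.54, -4.73). Then |UV| = |V − U| = 7.29.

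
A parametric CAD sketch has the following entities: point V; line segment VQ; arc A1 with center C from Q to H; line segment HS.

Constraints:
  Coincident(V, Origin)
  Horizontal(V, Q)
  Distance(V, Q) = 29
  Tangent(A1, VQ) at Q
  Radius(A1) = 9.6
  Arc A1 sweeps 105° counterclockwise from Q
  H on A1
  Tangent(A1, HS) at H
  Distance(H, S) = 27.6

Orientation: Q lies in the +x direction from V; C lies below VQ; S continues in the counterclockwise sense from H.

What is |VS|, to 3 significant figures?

47.2

V is at the origin; VQ is horizontal with |VQ| = 29.0 and Q on the +x side, so Q = (29.0, 0.00). A1 meets VQ tangentially, so CQ is at right angles to VQ, so C = Q + (0, -9.6) = (29.0, -9.60). On A1, Q sits at bearing 90° from C; a 105° counterclockwise sweep puts H at bearing 195°, so H = C + 9.6·(cos 195°, sin 195°) = (19.7, -12.1). The tangent condition forces CH to be normal to HS, so HS runs along (−sin 195°, cos 195°); with |HS| = 27.6, S = (26.9, -38.7). Then |VS| = |S − V| = 47.2.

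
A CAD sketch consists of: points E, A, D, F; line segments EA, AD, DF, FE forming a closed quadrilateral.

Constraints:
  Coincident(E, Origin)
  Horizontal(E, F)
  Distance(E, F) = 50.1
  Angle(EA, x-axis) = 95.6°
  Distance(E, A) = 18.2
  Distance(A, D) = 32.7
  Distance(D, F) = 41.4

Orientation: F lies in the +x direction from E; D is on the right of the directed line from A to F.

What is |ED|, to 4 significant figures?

16.10

E is at the origin; EF is horizontal with |EF| = 50.1 and F in +x, so F = (50.1, 0). EA runs at 95.6° with |EA| = 18.2, so A = (-1.776, 18.11). D is determined by |AD| = 32.7 and |DF| = 41.4 together: it lies at the intersection of circle(A, 32.7) and circle(F, 41.4). With |AF| = 54.95, the foot of the radical line on AF is 21.61 from A and the perpendicular offset is √(32.7² − 21.61²) = 24.54. Taking the right-of-AF solution: D = (10.53, -12.18).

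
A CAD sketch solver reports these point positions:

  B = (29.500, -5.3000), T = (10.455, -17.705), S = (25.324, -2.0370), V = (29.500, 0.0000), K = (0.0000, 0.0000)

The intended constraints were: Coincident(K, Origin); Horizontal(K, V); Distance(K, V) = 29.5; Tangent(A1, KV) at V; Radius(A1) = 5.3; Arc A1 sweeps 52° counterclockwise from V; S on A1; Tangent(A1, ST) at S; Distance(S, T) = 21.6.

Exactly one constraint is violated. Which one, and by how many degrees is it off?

Tangent(A1, ST) at S — off by 5.50°.

K = (0.00, 0.00) ✓; K.y = 0.00, V.y = 0.00 ✓; |KV| = 29.50 ✓; ∠(BV, VK) = 90.00° ✓; |BV| = 5.300 ✓; bearing(B→S) − bearing(B→V) = 52.00° ✓; |BS| = 5.300 ✓; ∠(BS, ST) = 95.50° ✗; |ST| = 21.60 ✓.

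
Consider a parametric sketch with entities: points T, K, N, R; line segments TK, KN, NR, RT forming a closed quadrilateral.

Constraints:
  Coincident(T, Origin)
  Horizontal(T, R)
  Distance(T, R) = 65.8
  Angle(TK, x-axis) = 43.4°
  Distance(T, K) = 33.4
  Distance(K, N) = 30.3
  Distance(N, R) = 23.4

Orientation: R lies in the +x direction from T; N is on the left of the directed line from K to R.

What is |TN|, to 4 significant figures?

58.19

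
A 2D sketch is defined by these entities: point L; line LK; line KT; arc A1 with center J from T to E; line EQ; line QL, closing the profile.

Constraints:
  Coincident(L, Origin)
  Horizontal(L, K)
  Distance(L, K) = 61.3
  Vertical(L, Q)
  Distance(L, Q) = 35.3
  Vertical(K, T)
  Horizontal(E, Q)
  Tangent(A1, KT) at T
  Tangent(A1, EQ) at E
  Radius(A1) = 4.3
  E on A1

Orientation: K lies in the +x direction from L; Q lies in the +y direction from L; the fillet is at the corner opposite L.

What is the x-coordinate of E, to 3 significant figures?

57.0

The virtual corner opposite L is at (61.3, 35.3). The tangent condition forces JT to be normal to KT and tangency of A1 to EQ means the radius JE is perpendicular to EQ, with radius 4.3, so the center J sits 4.3 in from both sides at J = (57.0, 31.0). That places the tangent points at T = (61.3, 31.0) on KT and E = (57.0, 35.3) on EQ. So E.x = 57.0.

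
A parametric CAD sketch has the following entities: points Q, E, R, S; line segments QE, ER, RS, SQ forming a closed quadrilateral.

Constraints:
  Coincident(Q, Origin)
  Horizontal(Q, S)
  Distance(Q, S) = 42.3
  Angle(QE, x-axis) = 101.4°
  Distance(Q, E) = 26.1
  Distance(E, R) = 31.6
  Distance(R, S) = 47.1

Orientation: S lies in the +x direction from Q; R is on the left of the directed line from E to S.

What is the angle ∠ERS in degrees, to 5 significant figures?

84.022°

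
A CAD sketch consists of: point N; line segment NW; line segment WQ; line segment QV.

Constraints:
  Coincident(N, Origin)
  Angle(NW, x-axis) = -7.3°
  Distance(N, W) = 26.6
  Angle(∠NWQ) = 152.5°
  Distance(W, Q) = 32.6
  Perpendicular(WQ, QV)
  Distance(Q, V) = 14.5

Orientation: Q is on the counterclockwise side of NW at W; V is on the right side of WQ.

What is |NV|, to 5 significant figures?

62.250

∠NWQ = 152.5°, so WQ runs at -7.3° + (180° − 152.5°) = 20.200° from the x-axis; with |WQ| = 32.6, Q = W + 32.6·(cos 20.200°, sin 20.200°) = (56.979, 7.8768). The perpendicularity gives QV at right angles to WQ; with |QV| = 14.5 on the right of WQ, V = Q + 14.5·(0.34530, -0.93849) = (61.986, -5.7313). Then |NV| = |V − N| = 62.250.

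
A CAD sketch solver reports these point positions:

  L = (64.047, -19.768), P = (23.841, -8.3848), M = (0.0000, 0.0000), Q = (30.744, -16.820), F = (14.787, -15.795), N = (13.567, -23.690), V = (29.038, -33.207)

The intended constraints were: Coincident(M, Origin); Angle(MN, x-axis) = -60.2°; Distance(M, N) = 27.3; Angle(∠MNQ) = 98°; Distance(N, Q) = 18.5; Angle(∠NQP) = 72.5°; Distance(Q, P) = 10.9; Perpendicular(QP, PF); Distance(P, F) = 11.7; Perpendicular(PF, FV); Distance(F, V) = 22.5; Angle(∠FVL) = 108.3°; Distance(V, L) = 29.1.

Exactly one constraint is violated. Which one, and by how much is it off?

Distance(V, L) = 29.1 — off by 8.40.

M = (0.00, 0.00) ✓; MN at -60.20° ✓; |MN| = 27.30 ✓; ∠MNQ = 98.00° ✓; |NQ| = 18.50 ✓; ∠NQP = 72.50° ✓; |QP| = 10.90 ✓; ∠(QP, PF) = 90.00° ✓; |PF| = 11.70 ✓; ∠(PF, FV) = 90.00° ✓; |FV| = 22.50 ✓; ∠FVL = 108.3° ✓; |VL| = 37.50 ✗.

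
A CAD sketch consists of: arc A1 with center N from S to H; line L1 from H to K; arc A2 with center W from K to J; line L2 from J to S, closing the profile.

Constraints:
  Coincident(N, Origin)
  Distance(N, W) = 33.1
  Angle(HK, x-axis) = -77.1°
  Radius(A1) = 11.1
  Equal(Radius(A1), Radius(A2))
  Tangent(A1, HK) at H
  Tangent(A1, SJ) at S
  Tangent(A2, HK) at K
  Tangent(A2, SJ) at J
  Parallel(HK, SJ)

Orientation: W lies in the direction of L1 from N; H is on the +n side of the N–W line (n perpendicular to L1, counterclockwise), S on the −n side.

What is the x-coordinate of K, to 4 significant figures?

18.21

Tangency of A1 to both parallel lines with radius 11.1 puts H and S at N ± 11.1·n: H = (10.82, 2.478), S = (-10.82, -2.478). Equal radii place K and J the same way about W: K = W + 11.1·n = (18.21, -29.79), J = W − 11.1·n = (-3.430, -34.74). So K.x = 18.21.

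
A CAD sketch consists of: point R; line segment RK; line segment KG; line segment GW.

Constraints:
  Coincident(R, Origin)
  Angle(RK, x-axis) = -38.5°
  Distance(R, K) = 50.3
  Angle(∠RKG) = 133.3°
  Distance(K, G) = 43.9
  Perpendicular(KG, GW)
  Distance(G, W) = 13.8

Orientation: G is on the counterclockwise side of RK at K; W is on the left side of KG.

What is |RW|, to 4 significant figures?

81.65

R is at the origin; RK runs at -38.5° with length 50.3, so K = 50.3·(cos -38.5°, sin -38.5°) = (39.37, -31.31). ∠RKG = 133.3°, so KG runs at -38.5° + (180° − 133.3°) = 8.200° from the x-axis; with |KG| = 43.9, G = K + 43.9·(cos 8.200°, sin 8.200°) = (82.82, -25.05). The perpendicularity gives GW at right angles to KG; with |GW| = 13.8 on the left of KG, W = G + 13.8·(-0.1426, 0.9898) = (80.85, -11.39). Then |RW| = |W − R| = 81.65.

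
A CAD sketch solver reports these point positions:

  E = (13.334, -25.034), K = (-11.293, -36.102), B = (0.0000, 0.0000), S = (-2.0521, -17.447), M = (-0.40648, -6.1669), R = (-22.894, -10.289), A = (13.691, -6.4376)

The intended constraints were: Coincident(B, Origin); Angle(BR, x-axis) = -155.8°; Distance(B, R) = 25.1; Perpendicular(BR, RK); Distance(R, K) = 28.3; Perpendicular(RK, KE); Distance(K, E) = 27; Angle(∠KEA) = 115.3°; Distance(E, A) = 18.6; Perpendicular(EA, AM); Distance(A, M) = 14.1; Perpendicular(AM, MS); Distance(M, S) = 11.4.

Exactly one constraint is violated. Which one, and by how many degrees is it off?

Perpendicular(AM, MS) — off by 7.20°.

B = (0.00, 0.00) ✓; BR at -155.8° ✓; |BR| = 25.10 ✓; ∠(BR, RK) = 90.00° ✓; |RK| = 28.30 ✓; ∠(RK, KE) = 90.00° ✓; |KE| = 27.00 ✓; ∠KEA = 115.3° ✓; |EA| = 18.60 ✓; ∠(EA, AM) = 90.00° ✓; |AM| = 14.10 ✓; ∠(AM, MS) = 82.80° ✗; |MS| = 11.40 ✓.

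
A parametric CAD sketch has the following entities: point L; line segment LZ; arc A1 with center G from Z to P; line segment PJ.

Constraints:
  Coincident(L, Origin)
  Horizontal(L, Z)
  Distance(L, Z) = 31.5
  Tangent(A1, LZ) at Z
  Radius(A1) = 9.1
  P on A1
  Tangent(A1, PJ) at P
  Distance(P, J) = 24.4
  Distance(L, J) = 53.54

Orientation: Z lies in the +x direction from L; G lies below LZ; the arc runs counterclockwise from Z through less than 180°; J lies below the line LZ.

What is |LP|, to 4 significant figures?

29.49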